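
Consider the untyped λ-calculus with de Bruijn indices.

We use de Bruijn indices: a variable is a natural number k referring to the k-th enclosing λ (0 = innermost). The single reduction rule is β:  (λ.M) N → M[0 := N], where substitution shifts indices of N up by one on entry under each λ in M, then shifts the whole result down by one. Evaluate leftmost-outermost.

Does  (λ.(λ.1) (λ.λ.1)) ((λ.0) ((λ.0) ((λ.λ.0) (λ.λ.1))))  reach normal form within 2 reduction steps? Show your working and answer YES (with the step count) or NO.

  start: (λ.(λ.1) (λ.λ.1)) ((λ.0) ((λ.0) ((λ.λ.0) (λ.λ.1))))
  [1] (λ.(λ.0) ((λ.0) ((λ.λ.0) (λ.λ.1)))) (λ.λ.1)
  [2] (λ.0) ((λ.0) ((λ.λ.0) (λ.λ.1)))

Answer: NO — after 2 steps the term is (λ.0) ((λ.0) ((λ.λ.0) (λ.λ.1))), not yet normal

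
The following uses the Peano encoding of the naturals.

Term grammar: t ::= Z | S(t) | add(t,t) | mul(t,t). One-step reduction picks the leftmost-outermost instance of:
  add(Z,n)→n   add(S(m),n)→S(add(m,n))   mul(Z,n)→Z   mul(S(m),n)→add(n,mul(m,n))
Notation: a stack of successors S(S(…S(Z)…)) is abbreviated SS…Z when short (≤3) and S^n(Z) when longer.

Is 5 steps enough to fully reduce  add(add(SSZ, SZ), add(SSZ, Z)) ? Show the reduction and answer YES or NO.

  start: add(add(SSZ, SZ), add(SSZ, Z))
  →1  add(S(add(SZ, SZ)), add(SSZ, Z))
  →2  S(add(add(SZ, SZ), add(SSZ, Z)))
  →3  S(add(S(add(Z, SZ)), add(SSZ, Z)))
  →4  S(S(add(add(Z, SZ), add(SSZ, Z))))
  →5  S(S(add(SZ, add(SSZ, Z))))

Answer: NO — after 5 steps the term is S(S(add(SZ, add(SSZ, Z)))), not yet normal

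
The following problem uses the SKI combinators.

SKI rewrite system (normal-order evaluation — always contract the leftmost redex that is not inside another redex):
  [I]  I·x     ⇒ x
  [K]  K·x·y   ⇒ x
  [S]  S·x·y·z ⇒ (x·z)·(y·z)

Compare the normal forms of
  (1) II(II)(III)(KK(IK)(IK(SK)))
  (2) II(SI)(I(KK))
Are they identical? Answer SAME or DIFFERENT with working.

Term A:
  start: II(II)(III)(KK(IK)(IK(SK)))
  →1  I(II)(III)(KK(IK)(IK(SK)))
  →2  II(III)(KK(IK)(IK(SK)))
  →3  I(III)(KK(IK)(IK(SK)))
  →4  III(KK(IK)(IK(SK)))
  →5  II(KK(IK)(IK(SK)))
  →6  I(KK(IK)(IK(SK)))
  →7  KK(IK)(IK(SK))
  →8  K(IK(SK))
  →9  K(K(SK))

Term B:
  start: II(SI)(I(KK))
  →1  I(SI)(I(KK))
  →2  SI(I(KK))
  →3  SI(KK)

Answer: DIFFERENT — A ⇓ K(K(SK)), B ⇓ SI(KK)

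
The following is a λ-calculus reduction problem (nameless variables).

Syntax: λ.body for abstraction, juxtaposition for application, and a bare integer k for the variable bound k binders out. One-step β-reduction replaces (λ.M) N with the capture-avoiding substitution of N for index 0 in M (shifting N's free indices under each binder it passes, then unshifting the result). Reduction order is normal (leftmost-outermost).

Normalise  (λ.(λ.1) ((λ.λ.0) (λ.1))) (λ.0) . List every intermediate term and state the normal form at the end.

  start: (λ.(λ.1) ((λ.λ.0) (λ.1))) (λ.0)
  →1  (λ.λ.0) ((λ.λ.0) (λ.λ.0))
  →2  λ.0

Answer: normal form = λ.0  (in 2 steps)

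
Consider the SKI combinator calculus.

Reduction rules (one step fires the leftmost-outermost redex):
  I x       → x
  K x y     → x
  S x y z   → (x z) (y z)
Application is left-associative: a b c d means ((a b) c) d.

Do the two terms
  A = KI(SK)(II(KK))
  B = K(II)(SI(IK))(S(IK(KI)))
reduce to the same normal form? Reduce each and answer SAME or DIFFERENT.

Term A:
  start: KI(SK)(II(KK))
  step 1: I(II(KK))
  step 2: II(KK)
  step 3: I(KK)
  step 4: KK

Term B:
  start: K(II)(SI(IK))(S(IK(KI)))
  step 1: II(S(IK(KI)))
  step 2: I(S(IK(KI)))
  step 3: S(IK(KI))
  step 4: S(K(KI))

Answer: DIFFERENT — A ⇓ KK, B ⇓ S(K(KI))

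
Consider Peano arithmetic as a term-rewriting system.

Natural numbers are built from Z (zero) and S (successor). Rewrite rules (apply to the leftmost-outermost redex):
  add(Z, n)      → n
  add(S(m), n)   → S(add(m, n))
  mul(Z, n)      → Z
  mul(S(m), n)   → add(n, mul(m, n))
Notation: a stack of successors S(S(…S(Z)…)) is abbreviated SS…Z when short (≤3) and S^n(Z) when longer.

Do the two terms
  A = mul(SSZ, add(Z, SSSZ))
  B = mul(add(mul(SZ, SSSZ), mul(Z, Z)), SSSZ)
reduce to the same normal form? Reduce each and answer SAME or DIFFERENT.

Answer: DIFFERENT — A ⇓ S^6(Z), B ⇓ S^9(Z)

Reduction:
Term A:
  start: mul(SSZ, add(Z, SSSZ))
  step 1: add(add(Z, SSSZ), mul(SZ, add(Z, SSSZ)))
  step 2: add(SSSZ, mul(SZ, add(Z, SSSZ)))
  step 3: S(add(SSZ, mul(SZ, add(Z, SSSZ))))
  step 4: S(S(add(SZ, mul(SZ, add(Z, SSSZ)))))
  step 5: S(S(S(add(Z, mul(SZ, add(Z, SSSZ))))))
  step 6: S(S(S(mul(SZ, add(Z, SSSZ)))))
  step 7: S(S(S(add(add(Z, SSSZ), mul(Z, add(Z, SSSZ))))))
  step 8: S(S(S(add(SSSZ, mul(Z, add(Z, SSSZ))))))
  step 9: S(S(S(S(add(SSZ, mul(Z, add(Z, SSSZ)))))))
  step 10: S(S(S(S(S(add(SZ, mul(Z, add(Z, SSSZ))))))))
  step 11: S(S(S(S(S(S(add(Z, mul(Z, add(Z, SSSZ)))))))))
  step 12: S(S(S(S(S(S(mul(Z, add(Z, SSSZ))))))))
  step 13: S^6(Z)

Term B:
  start: mul(add(mul(SZ, SSSZ), mul(Z, Z)), SSSZ)
  step 1: mul(add(add(SSSZ, mul(Z, SSSZ)), mul(Z, Z)), SSSZ)
  step 2: mul(add(S(add(SSZ, mul(Z, SSSZ))), mul(Z, Z)), SSSZ)
  step 3: mul(S(add(add(SSZ, mul(Z, SSSZ)), mul(Z, Z))), SSSZ)
  step 4: add(SSSZ, mul(add(add(SSZ, mul(Z, SSSZ)), mul(Z, Z)), SSSZ))
  step 5: S(add(SSZ, mul(add(add(SSZ, mul(Z, SSSZ)), mul(Z, Z)), SSSZ)))
  step 6: S(S(add(SZ, mul(add(add(SSZ, mul(Z, SSSZ)), mul(Z, Z)), SSSZ))))
  step 7: S(S(S(add(Z, mul(add(add(SSZ, mul(Z, SSSZ)), mul(Z, Z)), SSSZ)))))
  step 8: S(S(S(mul(add(add(SSZ, mul(Z, SSSZ)), mul(Z, Z)), SSSZ))))
  step 9: S(S(S(mul(add(S(add(SZ, mul(Z, SSSZ))), mul(Z, Z)), SSSZ))))
  step 10: S(S(S(mul(S(add(add(SZ, mul(Z, SSSZ)), mul(Z, Z))), SSSZ))))
  step 11: S(S(S(add(SSSZ, mul(add(add(SZ, mul(Z, SSSZ)), mul(Z, Z)), SSSZ)))))
  step 12: S(S(S(S(add(SSZ, mul(add(add(SZ, mul(Z, SSSZ)), mul(Z, Z)), SSSZ))))))
  step 13: S(S(S(S(S(add(SZ, mul(add(add(SZ, mul(Z, SSSZ)), mul(Z, Z)), SSSZ)))))))
  step 14: S(S(S(S(S(S(add(Z, mul(add(add(SZ, mul(Z, SSSZ)), mul(Z, Z)), SSSZ))))))))
  step 15: S(S(S(S(S(S(mul(add(add(SZ, mul(Z, SSSZ)), mul(Z, Z)), SSSZ)))))))
  step 16: S(S(S(S(S(S(mul(add(S(add(Z, mul(Z, SSSZ))), mul(Z, Z)), SSSZ)))))))
  step 17: S(S(S(S(S(S(mul(S(add(add(Z, mul(Z, SSSZ)), mul(Z, Z))), SSSZ)))))))
  step 18: S(S(S(S(S(S(add(SSSZ, mul(add(add(Z, mul(Z, SSSZ)), mul(Z, Z)), SSSZ))))))))
  step 19: S(S(S(S(S(S(S(add(SSZ, mul(add(add(Z, mul(Z, SSSZ)), mul(Z, Z)), SSSZ)))))))))
  step 20: S(S(S(S(S(S(S(S(add(SZ, mul(add(add(Z, mul(Z, SSSZ)), mul(Z, Z)), SSSZ))))))))))
  step 21: S(S(S(S(S(S(S(S(S(add(Z, mul(add(add(Z, mul(Z, SSSZ)), mul(Z, Z)), SSSZ)))))))))))
  step 22: S(S(S(S(S(S(S(S(S(mul(add(add(Z, mul(Z, SSSZ)), mul(Z, Z)), SSSZ))))))))))
  step 23: S(S(S(S(S(S(S(S(S(mul(add(mul(Z, SSSZ), mul(Z, Z)), SSSZ))))))))))
  step 24: S(S(S(S(S(S(S(S(S(mul(add(Z, mul(Z, Z)), SSSZ))))))))))
  step 25: S(S(S(S(S(S(S(S(S(mul(mul(Z, Z), SSSZ))))))))))
  step 26: S(S(S(S(S(S(S(S(S(mul(Z, SSSZ))))))))))
  step 27: S^9(Z)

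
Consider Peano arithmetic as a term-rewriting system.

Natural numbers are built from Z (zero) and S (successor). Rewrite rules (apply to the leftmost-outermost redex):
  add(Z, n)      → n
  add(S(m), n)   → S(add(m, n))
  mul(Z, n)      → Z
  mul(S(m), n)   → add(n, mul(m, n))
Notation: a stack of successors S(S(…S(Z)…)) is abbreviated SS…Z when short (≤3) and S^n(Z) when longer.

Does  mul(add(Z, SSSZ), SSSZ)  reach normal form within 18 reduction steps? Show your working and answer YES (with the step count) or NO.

  start: mul(add(Z, SSSZ), SSSZ)
  step 1: mul(SSSZ, SSSZ)
  step 2: add(SSSZ, mul(SSZ, SSSZ))
  step 3: S(add(SSZ, mul(SSZ, SSSZ)))
  step 4: S(S(add(SZ, mul(SSZ, SSSZ))))
  step 5: S(S(S(add(Z, mul(SSZ, SSSZ)))))
  step 6: S(S(S(mul(SSZ, SSSZ))))
  step 7: S(S(S(add(SSSZ, mul(SZ, SSSZ)))))
  step 8: S(S(S(S(add(SSZ, mul(SZ, SSSZ))))))
  step 9: S(S(S(S(S(add(SZ, mul(SZ, SSSZ)))))))
  step 10: S(S(S(S(S(S(add(Z, mul(SZ, SSSZ))))))))
  step 11: S(S(S(S(S(S(mul(SZ, SSSZ)))))))
  step 12: S(S(S(S(S(S(add(SSSZ, mul(Z, SSSZ))))))))
  step 13: S(S(S(S(S(S(S(add(SSZ, mul(Z, SSSZ)))))))))
  step 14: S(S(S(S(S(S(S(S(add(SZ, mul(Z, SSSZ))))))))))
  step 15: S(S(S(S(S(S(S(S(S(add(Z, mul(Z, SSSZ)))))))))))
  step 16: S(S(S(S(S(S(S(S(S(mul(Z, SSSZ))))))))))
  step 17: S^9(Z)

Answer: YES — reaches normal form S^9(Z) in 17 ≤ 18 steps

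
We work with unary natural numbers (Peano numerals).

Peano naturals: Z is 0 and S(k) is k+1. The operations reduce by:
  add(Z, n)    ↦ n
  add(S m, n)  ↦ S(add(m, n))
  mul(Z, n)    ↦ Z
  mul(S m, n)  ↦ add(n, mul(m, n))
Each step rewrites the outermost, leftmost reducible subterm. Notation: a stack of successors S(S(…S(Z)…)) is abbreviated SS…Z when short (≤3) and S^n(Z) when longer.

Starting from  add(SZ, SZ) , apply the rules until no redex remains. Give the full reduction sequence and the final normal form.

Answer: normal form = SSZ  (in 2 steps)

Derivation:
  start: add(SZ, SZ)
  step 1: S(add(Z, SZ))
  step 2: SSZ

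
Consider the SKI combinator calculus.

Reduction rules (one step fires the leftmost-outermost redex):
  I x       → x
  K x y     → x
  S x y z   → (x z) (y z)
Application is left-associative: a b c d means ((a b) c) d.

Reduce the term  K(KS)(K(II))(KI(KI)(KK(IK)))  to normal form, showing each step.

  start: K(KS)(K(II))(KI(KI)(KK(IK)))
  [1] KS(KI(KI)(KK(IK)))
  [2] S

Answer: normal form = S  (in 2 steps)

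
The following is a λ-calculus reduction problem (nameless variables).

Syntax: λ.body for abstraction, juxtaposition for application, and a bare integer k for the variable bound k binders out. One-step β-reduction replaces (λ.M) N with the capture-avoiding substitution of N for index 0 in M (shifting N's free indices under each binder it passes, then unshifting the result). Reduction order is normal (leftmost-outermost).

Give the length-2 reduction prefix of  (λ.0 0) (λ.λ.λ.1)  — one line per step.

  start: (λ.0 0) (λ.λ.λ.1)
  step 1: (λ.λ.λ.1) (λ.λ.λ.1)
  step 2: λ.λ.1

Answer: after 2 steps: λ.λ.1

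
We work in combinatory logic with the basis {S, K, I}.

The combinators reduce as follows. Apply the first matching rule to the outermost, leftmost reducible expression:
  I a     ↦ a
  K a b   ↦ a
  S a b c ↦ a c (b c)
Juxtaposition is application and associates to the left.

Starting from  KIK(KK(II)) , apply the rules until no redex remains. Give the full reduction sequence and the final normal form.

Answer: normal form = K  (in 3 steps)

Working:
  start: KIK(KK(II))
  →1  I(KK(II))
  →2  KK(II)
  →3  K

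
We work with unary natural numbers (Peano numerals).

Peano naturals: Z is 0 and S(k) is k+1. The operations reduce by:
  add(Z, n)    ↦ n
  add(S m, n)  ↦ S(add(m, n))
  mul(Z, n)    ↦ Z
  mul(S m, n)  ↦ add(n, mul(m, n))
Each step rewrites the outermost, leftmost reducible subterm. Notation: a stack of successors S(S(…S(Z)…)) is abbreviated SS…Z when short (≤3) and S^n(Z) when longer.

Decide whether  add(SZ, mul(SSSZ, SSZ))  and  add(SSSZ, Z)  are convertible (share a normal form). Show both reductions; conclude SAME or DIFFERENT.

Term A:
  start: add(SZ, mul(SSSZ, SSZ))
  →1  S(add(Z, mul(SSSZ, SSZ)))
  →2  S(mul(SSSZ, SSZ))
  →3  S(add(SSZ, mul(SSZ, SSZ)))
  →4  S(S(add(SZ, mul(SSZ, SSZ))))
  →5  S(S(S(add(Z, mul(SSZ, SSZ)))))
  →6  S(S(S(mul(SSZ, SSZ))))
  →7  S(S(S(add(SSZ, mul(SZ, SSZ)))))
  →8  S(S(S(S(add(SZ, mul(SZ, SSZ))))))
  →9  S(S(S(S(S(add(Z, mul(SZ, SSZ)))))))
  →10  S(S(S(S(S(mul(SZ, SSZ))))))
  →11  S(S(S(S(S(add(SSZ, mul(Z, SSZ)))))))
  →12  S(S(S(S(S(S(add(SZ, mul(Z, SSZ))))))))
  →13  S(S(S(S(S(S(S(add(Z, mul(Z, SSZ)))))))))
  →14  S(S(S(S(S(S(S(mul(Z, SSZ))))))))
  →15  S^7(Z)

Term B:
  start: add(SSSZ, Z)
  →1  S(add(SSZ, Z))
  →2  S(S(add(SZ, Z)))
  →3  S(S(S(add(Z, Z))))
  →4  SSSZ

Answer: DIFFERENT — A ⇓ S^7(Z), B ⇓ SSSZ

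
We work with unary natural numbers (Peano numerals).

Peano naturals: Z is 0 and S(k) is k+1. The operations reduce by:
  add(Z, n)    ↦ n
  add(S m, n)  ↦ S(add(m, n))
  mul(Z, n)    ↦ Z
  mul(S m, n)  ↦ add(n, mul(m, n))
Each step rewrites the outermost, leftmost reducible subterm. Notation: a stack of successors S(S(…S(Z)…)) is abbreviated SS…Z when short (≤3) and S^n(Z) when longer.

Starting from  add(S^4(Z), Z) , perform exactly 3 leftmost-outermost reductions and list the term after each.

  start: add(S^4(Z), Z)
  →1  S(add(SSSZ, Z))
  →2  S(S(add(SSZ, Z)))
  →3  S(S(S(add(SZ, Z))))

Answer: after 3 steps: S(S(S(add(SZ, Z))))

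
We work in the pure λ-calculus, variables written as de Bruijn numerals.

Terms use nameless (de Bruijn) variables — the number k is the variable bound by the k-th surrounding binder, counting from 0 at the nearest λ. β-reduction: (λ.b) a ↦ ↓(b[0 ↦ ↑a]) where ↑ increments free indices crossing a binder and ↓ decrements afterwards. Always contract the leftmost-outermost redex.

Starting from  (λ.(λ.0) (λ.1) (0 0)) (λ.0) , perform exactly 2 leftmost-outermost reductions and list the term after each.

  start: (λ.(λ.0) (λ.1) (0 0)) (λ.0)
  →1  (λ.0) (λ.λ.0) ((λ.0) (λ.0))
  →2  (λ.λ.0) ((λ.0) (λ.0))

Answer: after 2 steps: (λ.λ.0) ((λ.0) (λ.0))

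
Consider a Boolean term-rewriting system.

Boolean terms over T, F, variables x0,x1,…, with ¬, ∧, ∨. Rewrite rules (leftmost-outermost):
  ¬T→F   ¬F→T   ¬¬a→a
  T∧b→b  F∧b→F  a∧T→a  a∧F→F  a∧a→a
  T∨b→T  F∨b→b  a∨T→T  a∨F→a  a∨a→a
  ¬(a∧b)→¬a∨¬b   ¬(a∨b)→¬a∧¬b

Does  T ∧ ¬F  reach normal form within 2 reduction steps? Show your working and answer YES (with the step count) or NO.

  start: T ∧ ¬F
  →1  ¬F
  →2  T

Answer: YES — reaches normal form T in 2 ≤ 2 steps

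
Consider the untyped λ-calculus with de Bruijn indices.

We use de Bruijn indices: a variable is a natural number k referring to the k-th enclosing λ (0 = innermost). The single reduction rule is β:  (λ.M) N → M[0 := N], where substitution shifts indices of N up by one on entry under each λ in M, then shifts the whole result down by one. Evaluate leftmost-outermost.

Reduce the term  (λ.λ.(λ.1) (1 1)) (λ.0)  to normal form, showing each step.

  start: (λ.λ.(λ.1) (1 1)) (λ.0)
  [1] λ.(λ.1) ((λ.0) (λ.0))
  [2] λ.0

Answer: normal form = λ.0  (in 2 steps)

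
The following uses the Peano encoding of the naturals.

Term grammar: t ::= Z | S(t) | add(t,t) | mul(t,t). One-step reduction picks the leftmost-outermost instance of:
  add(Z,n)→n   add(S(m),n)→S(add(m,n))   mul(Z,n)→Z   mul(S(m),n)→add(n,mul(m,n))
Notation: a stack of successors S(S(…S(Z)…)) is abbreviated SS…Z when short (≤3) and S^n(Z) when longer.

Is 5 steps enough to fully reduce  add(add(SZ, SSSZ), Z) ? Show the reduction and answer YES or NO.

  start: add(add(SZ, SSSZ), Z)
  [1] add(S(add(Z, SSSZ)), Z)
  [2] S(add(add(Z, SSSZ), Z))
  [3] S(add(SSSZ, Z))
  [4] S(S(add(SSZ, Z)))
  [5] S(S(S(add(SZ, Z))))

Answer: NO — after 5 steps the term is S(S(S(add(SZ, Z)))), not yet normal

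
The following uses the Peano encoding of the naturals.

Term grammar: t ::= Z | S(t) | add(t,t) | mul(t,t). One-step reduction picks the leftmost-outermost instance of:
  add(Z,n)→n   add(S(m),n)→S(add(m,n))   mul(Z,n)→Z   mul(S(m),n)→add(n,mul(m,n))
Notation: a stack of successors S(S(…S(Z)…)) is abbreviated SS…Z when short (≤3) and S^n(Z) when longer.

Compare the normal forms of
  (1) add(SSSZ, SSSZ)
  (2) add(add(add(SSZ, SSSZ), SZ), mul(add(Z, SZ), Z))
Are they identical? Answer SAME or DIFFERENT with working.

Term A:
  start: add(SSSZ, SSSZ)
  [1] S(add(SSZ, SSSZ))
  [2] S(S(add(SZ, SSSZ)))
  [3] S(S(S(add(Z, SSSZ))))
  [4] S^6(Z)

Term B:
  start: add(add(add(SSZ, SSSZ), SZ), mul(add(Z, SZ), Z))
  [1] add(add(S(add(SZ, SSSZ)), SZ), mul(add(Z, SZ), Z))
  [2] add(S(add(add(SZ, SSSZ), SZ)), mul(add(Z, SZ), Z))
  [3] S(add(add(add(SZ, SSSZ), SZ), mul(add(Z, SZ), Z)))
  [4] S(add(add(S(add(Z, SSSZ)), SZ), mul(add(Z, SZ), Z)))
  [5] S(add(S(add(add(Z, SSSZ), SZ)), mul(add(Z, SZ), Z)))
  [6] S(S(add(add(add(Z, SSSZ), SZ), mul(add(Z, SZ), Z))))
  [7] S(S(add(add(SSSZ, SZ), mul(add(Z, SZ), Z))))
  [8] S(S(add(S(add(SSZ, SZ)), mul(add(Z, SZ), Z))))
  [9] S(S(S(add(add(SSZ, SZ), mul(add(Z, SZ), Z)))))
  [10] S(S(S(add(S(add(SZ, SZ)), mul(add(Z, SZ), Z)))))
  [11] S(S(S(S(add(add(SZ, SZ), mul(add(Z, SZ), Z))))))
  [12] S(S(S(S(add(S(add(Z, SZ)), mul(add(Z, SZ), Z))))))
  [13] S(S(S(S(S(add(add(Z, SZ), mul(add(Z, SZ), Z)))))))
  [14] S(S(S(S(S(add(SZ, mul(add(Z, SZ), Z)))))))
  [15] S(S(S(S(S(S(add(Z, mul(add(Z, SZ), Z))))))))
  [16] S(S(S(S(S(S(mul(add(Z, SZ), Z)))))))
  [17] S(S(S(S(S(S(mul(SZ, Z)))))))
  [18] S(S(S(S(S(S(add(Z, mul(Z, Z))))))))
  [19] S(S(S(S(S(S(mul(Z, Z)))))))
  [20] S^6(Z)

Answer: SAME — A ⇓ S^6(Z), B ⇓ S^6(Z)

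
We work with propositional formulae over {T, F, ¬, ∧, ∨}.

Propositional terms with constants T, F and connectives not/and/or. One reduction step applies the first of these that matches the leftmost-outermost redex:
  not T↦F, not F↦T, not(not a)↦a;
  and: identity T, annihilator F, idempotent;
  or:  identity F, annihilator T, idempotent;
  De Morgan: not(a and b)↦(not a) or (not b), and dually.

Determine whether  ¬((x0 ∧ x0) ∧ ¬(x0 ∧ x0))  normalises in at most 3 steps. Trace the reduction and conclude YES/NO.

  start: ¬((x0 ∧ x0) ∧ ¬(x0 ∧ x0))
  step 1: ¬(x0 ∧ x0) ∨ ¬¬(x0 ∧ x0)
  step 2: (¬x0 ∨ ¬x0) ∨ ¬¬(x0 ∧ x0)
  step 3: ¬x0 ∨ ¬¬(x0 ∧ x0)

Answer: NO — after 3 steps the term is ¬x0 ∨ ¬¬(x0 ∧ x0), not yet normal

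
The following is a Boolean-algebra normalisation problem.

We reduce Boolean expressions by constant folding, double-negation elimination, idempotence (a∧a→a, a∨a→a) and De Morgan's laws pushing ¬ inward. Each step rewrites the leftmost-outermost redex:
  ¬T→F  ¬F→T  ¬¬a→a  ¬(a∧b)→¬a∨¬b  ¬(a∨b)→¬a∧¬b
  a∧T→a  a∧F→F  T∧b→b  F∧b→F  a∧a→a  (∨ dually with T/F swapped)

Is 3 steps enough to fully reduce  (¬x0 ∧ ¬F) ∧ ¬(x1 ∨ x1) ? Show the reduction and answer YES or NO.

  start: (¬x0 ∧ ¬F) ∧ ¬(x1 ∨ x1)
  step 1: (¬x0 ∧ T) ∧ ¬(x1 ∨ x1)
  step 2: ¬x0 ∧ ¬(x1 ∨ x1)
  step 3: ¬x0 ∧ (¬x1 ∧ ¬x1)

Answer: NO — after 3 steps the term is ¬x0 ∧ (¬x1 ∧ ¬x1), not yet normal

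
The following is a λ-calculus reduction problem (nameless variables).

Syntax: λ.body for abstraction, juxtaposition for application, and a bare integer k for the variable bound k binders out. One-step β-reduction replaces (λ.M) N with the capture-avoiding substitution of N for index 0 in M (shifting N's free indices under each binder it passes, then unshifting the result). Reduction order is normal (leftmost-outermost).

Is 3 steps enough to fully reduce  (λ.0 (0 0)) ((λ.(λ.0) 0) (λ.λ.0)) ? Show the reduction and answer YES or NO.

  start: (λ.0 (0 0)) ((λ.(λ.0) 0) (λ.λ.0))
  step 1: (λ.(λ.0) 0) (λ.λ.0) ((λ.(λ.0) 0) (λ.λ.0) ((λ.(λ.0) 0) (λ.λ.0)))
  step 2: (λ.0) (λ.λ.0) ((λ.(λ.0) 0) (λ.λ.0) ((λ.(λ.0) 0) (λ.λ.0)))
  step 3: (λ.λ.0) ((λ.(λ.0) 0) (λ.λ.0) ((λ.(λ.0) 0) (λ.λ.0)))

Answer: NO — after 3 steps the term is (λ.λ.0) ((λ.(λ.0) 0) (λ.λ.0) ((λ.(λ.0) 0) (λ.λ.0))), not yet normal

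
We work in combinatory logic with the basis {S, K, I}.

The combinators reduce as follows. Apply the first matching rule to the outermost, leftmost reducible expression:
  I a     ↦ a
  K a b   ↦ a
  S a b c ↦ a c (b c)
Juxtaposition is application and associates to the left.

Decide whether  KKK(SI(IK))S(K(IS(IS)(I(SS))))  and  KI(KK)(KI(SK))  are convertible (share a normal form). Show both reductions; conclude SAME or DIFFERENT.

Term A:
  start: KKK(SI(IK))S(K(IS(IS)(I(SS))))
  step 1: K(SI(IK))S(K(IS(IS)(I(SS))))
  step 2: SI(IK)(K(IS(IS)(I(SS))))
  step 3: I(K(IS(IS)(I(SS))))(IK(K(IS(IS)(I(SS)))))
  step 4: K(IS(IS)(I(SS)))(IK(K(IS(IS)(I(SS)))))
  step 5: IS(IS)(I(SS))
  step 6: S(IS)(I(SS))
  step 7: SS(I(SS))
  step 8: SS(SS)

Term B:
  start: KI(KK)(KI(SK))
  step 1: I(KI(SK))
  step 2: KI(SK)
  step 3: I

Answer: DIFFERENT — A ⇓ SS(SS), B ⇓ I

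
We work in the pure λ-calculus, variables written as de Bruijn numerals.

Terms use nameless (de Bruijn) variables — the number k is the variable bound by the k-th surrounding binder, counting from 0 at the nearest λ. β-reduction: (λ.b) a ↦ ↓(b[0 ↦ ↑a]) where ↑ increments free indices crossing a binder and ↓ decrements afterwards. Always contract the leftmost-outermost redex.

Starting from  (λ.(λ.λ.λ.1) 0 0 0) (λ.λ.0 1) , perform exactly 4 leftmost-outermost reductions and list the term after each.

Answer: after 4 steps: λ.λ.0 1

Reduction:
  start: (λ.(λ.λ.λ.1) 0 0 0) (λ.λ.0 1)
  step 1: (λ.λ.λ.1) (λ.λ.0 1) (λ.λ.0 1) (λ.λ.0 1)
  step 2: (λ.λ.1) (λ.λ.0 1) (λ.λ.0 1)
  step 3: (λ.λ.λ.0 1) (λ.λ.0 1)
  step 4: λ.λ.0 1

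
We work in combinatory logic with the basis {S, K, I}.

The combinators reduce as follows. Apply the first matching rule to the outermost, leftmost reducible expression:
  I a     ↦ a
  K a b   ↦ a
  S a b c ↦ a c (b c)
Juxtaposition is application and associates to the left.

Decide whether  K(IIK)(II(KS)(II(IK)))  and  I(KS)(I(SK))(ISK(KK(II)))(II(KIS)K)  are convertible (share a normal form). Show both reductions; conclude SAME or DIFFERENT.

Term A:
  start: K(IIK)(II(KS)(II(IK)))
  step 1: IIK
  step 2: IK
  step 3: K

Term B:
  start: I(KS)(I(SK))(ISK(KK(II)))(II(KIS)K)
  step 1: KS(I(SK))(ISK(KK(II)))(II(KIS)K)
  step 2: S(ISK(KK(II)))(II(KIS)K)
  step 3: S(SK(KK(II)))(II(KIS)K)
  step 4: S(SKK)(II(KIS)K)
  step 5: S(SKK)(I(KIS)K)
  step 6: S(SKK)(KISK)
  step 7: S(SKK)(IK)
  step 8: S(SKK)K

Answer: DIFFERENT — A ⇓ K, B ⇓ S(SKK)K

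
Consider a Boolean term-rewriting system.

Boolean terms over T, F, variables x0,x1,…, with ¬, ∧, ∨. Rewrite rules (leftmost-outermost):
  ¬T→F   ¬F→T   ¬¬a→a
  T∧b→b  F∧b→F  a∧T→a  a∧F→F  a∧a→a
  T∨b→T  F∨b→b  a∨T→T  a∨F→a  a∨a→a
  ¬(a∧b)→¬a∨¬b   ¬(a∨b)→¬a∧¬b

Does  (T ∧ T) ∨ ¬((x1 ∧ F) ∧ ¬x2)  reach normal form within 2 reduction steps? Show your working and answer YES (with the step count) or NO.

  start: (T ∧ T) ∨ ¬((x1 ∧ F) ∧ ¬x2)
  step 1: T ∨ ¬((x1 ∧ F) ∧ ¬x2)
  step 2: T

Answer: YES — reaches normal form T in 2 ≤ 2 steps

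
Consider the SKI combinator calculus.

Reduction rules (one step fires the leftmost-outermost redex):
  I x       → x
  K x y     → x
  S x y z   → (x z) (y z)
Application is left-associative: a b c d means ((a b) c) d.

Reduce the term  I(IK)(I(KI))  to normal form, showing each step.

  start: I(IK)(I(KI))
  step 1: IK(I(KI))
  step 2: K(I(KI))
  step 3: K(KI)

Answer: normal form = K(KI)  (in 3 steps)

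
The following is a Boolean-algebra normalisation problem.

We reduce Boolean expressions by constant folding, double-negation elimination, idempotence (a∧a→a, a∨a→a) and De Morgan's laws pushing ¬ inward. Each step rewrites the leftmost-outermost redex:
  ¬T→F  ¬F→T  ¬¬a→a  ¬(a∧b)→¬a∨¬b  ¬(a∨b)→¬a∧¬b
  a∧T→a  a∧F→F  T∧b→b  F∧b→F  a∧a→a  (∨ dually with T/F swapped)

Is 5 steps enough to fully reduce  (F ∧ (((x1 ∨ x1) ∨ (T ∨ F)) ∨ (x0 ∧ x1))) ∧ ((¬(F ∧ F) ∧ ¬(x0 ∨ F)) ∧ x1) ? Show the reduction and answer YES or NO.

  start: (F ∧ (((x1 ∨ x1) ∨ (T ∨ F)) ∨ (x0 ∧ x1))) ∧ ((¬(F ∧ F) ∧ ¬(x0 ∨ F)) ∧ x1)
  →1  F ∧ ((¬(F ∧ F) ∧ ¬(x0 ∨ F)) ∧ x1)
  →2  F

Answer: YES — reaches normal form F in 2 ≤ 5 steps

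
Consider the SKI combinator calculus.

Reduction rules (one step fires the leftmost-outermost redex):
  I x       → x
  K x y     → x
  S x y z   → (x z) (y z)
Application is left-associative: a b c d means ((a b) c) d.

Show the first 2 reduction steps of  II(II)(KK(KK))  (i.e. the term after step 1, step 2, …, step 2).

  start: II(II)(KK(KK))
  →1  I(II)(KK(KK))
  →2  II(KK(KK))

Answer: after 2 steps: II(KK(KK))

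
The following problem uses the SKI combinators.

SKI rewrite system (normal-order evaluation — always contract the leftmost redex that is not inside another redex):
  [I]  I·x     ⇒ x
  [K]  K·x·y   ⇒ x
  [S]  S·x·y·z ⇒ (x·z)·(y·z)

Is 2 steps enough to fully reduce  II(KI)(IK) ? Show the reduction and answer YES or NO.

  start: II(KI)(IK)
  step 1: I(KI)(IK)
  step 2: KI(IK)

Answer: NO — after 2 steps the term is KI(IK), not yet normal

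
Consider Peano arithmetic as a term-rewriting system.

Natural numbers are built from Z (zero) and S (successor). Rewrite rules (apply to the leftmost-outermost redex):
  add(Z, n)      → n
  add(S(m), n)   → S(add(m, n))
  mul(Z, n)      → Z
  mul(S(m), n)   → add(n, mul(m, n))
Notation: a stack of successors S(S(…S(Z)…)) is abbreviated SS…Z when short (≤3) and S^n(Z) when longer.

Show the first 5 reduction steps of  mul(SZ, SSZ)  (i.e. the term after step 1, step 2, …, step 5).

Answer: after 5 steps: SSZ

Working:
  start: mul(SZ, SSZ)
  [1] add(SSZ, mul(Z, SSZ))
  [2] S(add(SZ, mul(Z, SSZ)))
  [3] S(S(add(Z, mul(Z, SSZ))))
  [4] S(S(mul(Z, SSZ)))
  [5] SSZ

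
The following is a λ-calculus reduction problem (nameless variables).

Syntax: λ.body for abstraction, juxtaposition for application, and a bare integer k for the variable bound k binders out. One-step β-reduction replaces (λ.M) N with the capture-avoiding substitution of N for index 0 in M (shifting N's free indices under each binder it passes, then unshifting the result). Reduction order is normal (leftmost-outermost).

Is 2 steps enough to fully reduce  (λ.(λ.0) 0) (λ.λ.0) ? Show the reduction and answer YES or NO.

Answer: YES — reaches normal form λ.λ.0 in 2 ≤ 2 steps

Working:
  start: (λ.(λ.0) 0) (λ.λ.0)
  step 1: (λ.0) (λ.λ.0)
  step 2: λ.λ.0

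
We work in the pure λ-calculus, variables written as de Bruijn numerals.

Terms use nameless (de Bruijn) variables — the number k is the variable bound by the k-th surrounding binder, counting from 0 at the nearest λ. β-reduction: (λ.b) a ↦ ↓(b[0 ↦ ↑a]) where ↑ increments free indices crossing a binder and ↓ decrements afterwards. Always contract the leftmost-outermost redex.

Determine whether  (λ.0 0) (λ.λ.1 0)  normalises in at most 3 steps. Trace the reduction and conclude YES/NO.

  start: (λ.0 0) (λ.λ.1 0)
  →1  (λ.λ.1 0) (λ.λ.1 0)
  →2  λ.(λ.λ.1 0) 0
  →3  λ.λ.1 0

Answer: YES — reaches normal form λ.λ.1 0 in 3 ≤ 3 steps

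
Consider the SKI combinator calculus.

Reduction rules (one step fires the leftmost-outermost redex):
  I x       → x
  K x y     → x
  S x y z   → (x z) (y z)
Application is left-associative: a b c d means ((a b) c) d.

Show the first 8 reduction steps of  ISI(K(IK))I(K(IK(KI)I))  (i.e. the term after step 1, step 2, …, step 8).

Answer: after 8 steps: K(K(KI))

Working:
  start: ISI(K(IK))I(K(IK(KI)I))
  step 1: SI(K(IK))I(K(IK(KI)I))
  step 2: II(K(IK)I)(K(IK(KI)I))
  step 3: I(K(IK)I)(K(IK(KI)I))
  step 4: K(IK)I(K(IK(KI)I))
  step 5: IK(K(IK(KI)I))
  step 6: K(K(IK(KI)I))
  step 7: K(K(K(KI)I))
  step 8: K(K(KI))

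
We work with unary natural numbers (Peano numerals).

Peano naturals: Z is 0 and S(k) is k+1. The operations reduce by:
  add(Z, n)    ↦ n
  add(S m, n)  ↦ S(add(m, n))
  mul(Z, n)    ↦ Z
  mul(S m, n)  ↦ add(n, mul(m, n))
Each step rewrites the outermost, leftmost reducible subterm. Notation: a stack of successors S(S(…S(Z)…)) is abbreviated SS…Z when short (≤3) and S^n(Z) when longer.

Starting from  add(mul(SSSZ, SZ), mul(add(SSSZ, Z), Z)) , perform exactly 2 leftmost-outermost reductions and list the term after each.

Answer: after 2 steps: add(S(add(Z, mul(SSZ, SZ))), mul(add(SSSZ, Z), Z))

Working:
  start: add(mul(SSSZ, SZ), mul(add(SSSZ, Z), Z))
  →1  add(add(SZ, mul(SSZ, SZ)), mul(add(SSSZ, Z), Z))
  →2  add(S(add(Z, mul(SSZ, SZ))), mul(add(SSSZ, Z), Z))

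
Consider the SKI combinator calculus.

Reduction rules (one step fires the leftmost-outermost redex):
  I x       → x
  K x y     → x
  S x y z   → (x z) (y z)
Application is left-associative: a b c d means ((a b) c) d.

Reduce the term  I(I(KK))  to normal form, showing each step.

Answer: normal form = KK  (in 2 steps)

Derivation:
  start: I(I(KK))
  step 1: I(KK)
  step 2: KK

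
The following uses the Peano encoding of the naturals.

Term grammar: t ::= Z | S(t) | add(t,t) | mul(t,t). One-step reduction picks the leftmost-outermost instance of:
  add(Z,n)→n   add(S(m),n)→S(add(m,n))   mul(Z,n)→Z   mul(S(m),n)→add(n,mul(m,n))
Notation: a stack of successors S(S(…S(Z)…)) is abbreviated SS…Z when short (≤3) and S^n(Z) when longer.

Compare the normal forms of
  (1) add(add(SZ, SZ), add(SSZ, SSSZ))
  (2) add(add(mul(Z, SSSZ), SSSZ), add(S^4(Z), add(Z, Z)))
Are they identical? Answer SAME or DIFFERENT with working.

Answer: SAME — A ⇓ S^7(Z), B ⇓ S^7(Z)

Reduction:
Term A:
  start: add(add(SZ, SZ), add(SSZ, SSSZ))
  →1  add(S(add(Z, SZ)), add(SSZ, SSSZ))
  →2  S(add(add(Z, SZ), add(SSZ, SSSZ)))
  →3  S(add(SZ, add(SSZ, SSSZ)))
  →4  S(S(add(Z, add(SSZ, SSSZ))))
  →5  S(S(add(SSZ, SSSZ)))
  →6  S(S(S(add(SZ, SSSZ))))
  →7  S(S(S(S(add(Z, SSSZ)))))
  →8  S^7(Z)

Term B:
  start: add(add(mul(Z, SSSZ), SSSZ), add(S^4(Z), add(Z, Z)))
  →1  add(add(Z, SSSZ), add(S^4(Z), add(Z, Z)))
  →2  add(SSSZ, add(S^4(Z), add(Z, Z)))
  →3  S(add(SSZ, add(S^4(Z), add(Z, Z))))
  →4  S(S(add(SZ, add(S^4(Z), add(Z, Z)))))
  →5  S(S(S(add(Z, add(S^4(Z), add(Z, Z))))))
  →6  S(S(S(add(S^4(Z), add(Z, Z)))))
  →7  S(S(S(S(add(SSSZ, add(Z, Z))))))
  →8  S(S(S(S(S(add(SSZ, add(Z, Z)))))))
  →9  S(S(S(S(S(S(add(SZ, add(Z, Z))))))))
  →10  S(S(S(S(S(S(S(add(Z, add(Z, Z)))))))))
  →11  S(S(S(S(S(S(S(add(Z, Z))))))))
  →12  S^7(Z)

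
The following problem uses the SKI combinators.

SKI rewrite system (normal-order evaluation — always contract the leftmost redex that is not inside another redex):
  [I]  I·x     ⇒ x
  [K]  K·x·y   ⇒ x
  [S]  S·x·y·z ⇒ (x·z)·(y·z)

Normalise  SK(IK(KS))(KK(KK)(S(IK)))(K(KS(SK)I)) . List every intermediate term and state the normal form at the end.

Answer: normal form = SK  (in 5 steps)

Working:
  start: SK(IK(KS))(KK(KK)(S(IK)))(K(KS(SK)I))
  step 1: K(KK(KK)(S(IK)))(IK(KS)(KK(KK)(S(IK))))(K(KS(SK)I))
  step 2: KK(KK)(S(IK))(K(KS(SK)I))
  step 3: K(S(IK))(K(KS(SK)I))
  step 4: S(IK)
  step 5: SK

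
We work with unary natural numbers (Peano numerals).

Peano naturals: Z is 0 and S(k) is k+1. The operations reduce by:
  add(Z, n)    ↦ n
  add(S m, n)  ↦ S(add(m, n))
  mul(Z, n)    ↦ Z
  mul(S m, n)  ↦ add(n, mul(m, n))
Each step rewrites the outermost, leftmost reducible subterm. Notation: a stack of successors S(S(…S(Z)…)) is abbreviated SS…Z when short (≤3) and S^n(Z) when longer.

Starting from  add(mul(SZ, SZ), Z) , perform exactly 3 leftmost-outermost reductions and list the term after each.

Answer: after 3 steps: S(add(add(Z, mul(Z, SZ)), Z))

Reduction:
  start: add(mul(SZ, SZ), Z)
  [1] add(add(SZ, mul(Z, SZ)), Z)
  [2] add(S(add(Z, mul(Z, SZ))), Z)
  [3] S(add(add(Z, mul(Z, SZ)), Z))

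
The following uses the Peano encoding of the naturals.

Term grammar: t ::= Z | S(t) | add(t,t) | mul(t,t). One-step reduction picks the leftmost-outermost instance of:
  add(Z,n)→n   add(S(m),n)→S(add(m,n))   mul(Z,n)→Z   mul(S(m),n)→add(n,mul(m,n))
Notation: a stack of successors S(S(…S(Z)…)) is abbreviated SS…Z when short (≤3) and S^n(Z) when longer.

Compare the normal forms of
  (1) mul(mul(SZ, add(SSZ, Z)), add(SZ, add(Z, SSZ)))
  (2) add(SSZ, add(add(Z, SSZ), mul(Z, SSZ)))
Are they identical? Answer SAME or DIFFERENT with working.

Term A:
  start: mul(mul(SZ, add(SSZ, Z)), add(SZ, add(Z, SSZ)))
  step 1: mul(add(add(SSZ, Z), mul(Z, add(SSZ, Z))), add(SZ, add(Z, SSZ)))
  step 2: mul(add(S(add(SZ, Z)), mul(Z, add(SSZ, Z))), add(SZ, add(Z, SSZ)))
  step 3: mul(S(add(add(SZ, Z), mul(Z, add(SSZ, Z)))), add(SZ, add(Z, SSZ)))
  step 4: add(add(SZ, add(Z, SSZ)), mul(add(add(SZ, Z), mul(Z, add(SSZ, Z))), add(SZ, add(Z, SSZ))))
  step 5: add(S(add(Z, add(Z, SSZ))), mul(add(add(SZ, Z), mul(Z, add(SSZ, Z))), add(SZ, add(Z, SSZ))))
  step 6: S(add(add(Z, add(Z, SSZ)), mul(add(add(SZ, Z), mul(Z, add(SSZ, Z))), add(SZ, add(Z, SSZ)))))
  step 7: S(add(add(Z, SSZ), mul(add(add(SZ, Z), mul(Z, add(SSZ, Z))), add(SZ, add(Z, SSZ)))))
  step 8: S(add(SSZ, mul(add(add(SZ, Z), mul(Z, add(SSZ, Z))), add(SZ, add(Z, SSZ)))))
  step 9: S(S(add(SZ, mul(add(add(SZ, Z), mul(Z, add(SSZ, Z))), add(SZ, add(Z, SSZ))))))
  step 10: S(S(S(add(Z, mul(add(add(SZ, Z), mul(Z, add(SSZ, Z))), add(SZ, add(Z, SSZ)))))))
  step 11: S(S(S(mul(add(add(SZ, Z), mul(Z, add(SSZ, Z))), add(SZ, add(Z, SSZ))))))
  step 12: S(S(S(mul(add(S(add(Z, Z)), mul(Z, add(SSZ, Z))), add(SZ, add(Z, SSZ))))))
  step 13: S(S(S(mul(S(add(add(Z, Z), mul(Z, add(SSZ, Z)))), add(SZ, add(Z, SSZ))))))
  step 14: S(S(S(add(add(SZ, add(Z, SSZ)), mul(add(add(Z, Z), mul(Z, add(SSZ, Z))), add(SZ, add(Z, SSZ)))))))
  step 15: S(S(S(add(S(add(Z, add(Z, SSZ))), mul(add(add(Z, Z), mul(Z, add(SSZ, Z))), add(SZ, add(Z, SSZ)))))))
  step 16: S(S(S(S(add(add(Z, add(Z, SSZ)), mul(add(add(Z, Z), mul(Z, add(SSZ, Z))), add(SZ, add(Z, SSZ))))))))
  step 17: S(S(S(S(add(add(Z, SSZ), mul(add(add(Z, Z), mul(Z, add(SSZ, Z))), add(SZ, add(Z, SSZ))))))))
  step 18: S(S(S(S(add(SSZ, mul(add(add(Z, Z), mul(Z, add(SSZ, Z))), add(SZ, add(Z, SSZ))))))))
  step 19: S(S(S(S(S(add(SZ, mul(add(add(Z, Z), mul(Z, add(SSZ, Z))), add(SZ, add(Z, SSZ)))))))))
  step 20: S(S(S(S(S(S(add(Z, mul(add(add(Z, Z), mul(Z, add(SSZ, Z))), add(SZ, add(Z, SSZ))))))))))
  step 21: S(S(S(S(S(S(mul(add(add(Z, Z), mul(Z, add(SSZ, Z))), add(SZ, add(Z, SSZ)))))))))
  step 22: S(S(S(S(S(S(mul(add(Z, mul(Z, add(SSZ, Z))), add(SZ, add(Z, SSZ)))))))))
  step 23: S(S(S(S(S(S(mul(mul(Z, add(SSZ, Z)), add(SZ, add(Z, SSZ)))))))))
  step 24: S(S(S(S(S(S(mul(Z, add(SZ, add(Z, SSZ)))))))))
  step 25: S^6(Z)

Term B:
  start: add(SSZ, add(add(Z, SSZ), mul(Z, SSZ)))
  step 1: S(add(SZ, add(add(Z, SSZ), mul(Z, SSZ))))
  step 2: S(S(add(Z, add(add(Z, SSZ), mul(Z, SSZ)))))
  step 3: S(S(add(add(Z, SSZ), mul(Z, SSZ))))
  step 4: S(S(add(SSZ, mul(Z, SSZ))))
  step 5: S(S(S(add(SZ, mul(Z, SSZ)))))
  step 6: S(S(S(S(add(Z, mul(Z, SSZ))))))
  step 7: S(S(S(S(mul(Z, SSZ)))))
  step 8: S^4(Z)

Answer: DIFFERENT — A ⇓ S^6(Z), B ⇓ S^4(Z)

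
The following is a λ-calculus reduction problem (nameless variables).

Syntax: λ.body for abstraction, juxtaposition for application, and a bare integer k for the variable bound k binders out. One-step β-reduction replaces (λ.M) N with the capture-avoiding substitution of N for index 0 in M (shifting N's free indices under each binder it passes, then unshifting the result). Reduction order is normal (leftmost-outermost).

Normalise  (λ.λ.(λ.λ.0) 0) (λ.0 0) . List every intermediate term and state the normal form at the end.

  start: (λ.λ.(λ.λ.0) 0) (λ.0 0)
  step 1: λ.(λ.λ.0) 0
  step 2: λ.λ.0

Answer: normal form = λ.λ.0  (in 2 steps)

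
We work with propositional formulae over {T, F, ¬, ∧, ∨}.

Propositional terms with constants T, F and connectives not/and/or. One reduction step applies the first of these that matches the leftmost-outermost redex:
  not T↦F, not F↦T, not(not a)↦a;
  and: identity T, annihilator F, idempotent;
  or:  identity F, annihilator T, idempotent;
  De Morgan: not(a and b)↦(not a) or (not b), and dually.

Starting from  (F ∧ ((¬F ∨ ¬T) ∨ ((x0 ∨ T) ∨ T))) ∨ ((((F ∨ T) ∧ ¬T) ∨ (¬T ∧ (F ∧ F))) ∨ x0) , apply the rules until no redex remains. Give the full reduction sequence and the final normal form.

Answer: normal form = x0  (in 9 steps)

Working:
  start: (F ∧ ((¬F ∨ ¬T) ∨ ((x0 ∨ T) ∨ T))) ∨ ((((F ∨ T) ∧ ¬T) ∨ (¬T ∧ (F ∧ F))) ∨ x0)
  [1] F ∨ ((((F ∨ T) ∧ ¬T) ∨ (¬T ∧ (F ∧ F))) ∨ x0)
  [2] (((F ∨ T) ∧ ¬T) ∨ (¬T ∧ (F ∧ F))) ∨ x0
  [3] ((T ∧ ¬T) ∨ (¬T ∧ (F ∧ F))) ∨ x0
  [4] (¬T ∨ (¬T ∧ (F ∧ F))) ∨ x0
  [5] (F ∨ (¬T ∧ (F ∧ F))) ∨ x0
  [6] (¬T ∧ (F ∧ F)) ∨ x0
  [7] (F ∧ (F ∧ F)) ∨ x0
  [8] F ∨ x0
  [9] x0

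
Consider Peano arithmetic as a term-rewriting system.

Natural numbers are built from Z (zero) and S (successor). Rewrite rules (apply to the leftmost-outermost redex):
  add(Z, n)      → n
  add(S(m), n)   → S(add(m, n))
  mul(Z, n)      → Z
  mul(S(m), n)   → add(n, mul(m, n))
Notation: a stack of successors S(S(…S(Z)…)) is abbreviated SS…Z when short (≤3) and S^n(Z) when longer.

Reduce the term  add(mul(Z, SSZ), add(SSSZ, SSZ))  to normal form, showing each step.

Answer: normal form = S^5(Z)  (in 6 steps)

Working:
  start: add(mul(Z, SSZ), add(SSSZ, SSZ))
  →1  add(Z, add(SSSZ, SSZ))
  →2  add(SSSZ, SSZ)
  →3  S(add(SSZ, SSZ))
  →4  S(S(add(SZ, SSZ)))
  →5  S(S(S(add(Z, SSZ))))
  →6  S^5(Z)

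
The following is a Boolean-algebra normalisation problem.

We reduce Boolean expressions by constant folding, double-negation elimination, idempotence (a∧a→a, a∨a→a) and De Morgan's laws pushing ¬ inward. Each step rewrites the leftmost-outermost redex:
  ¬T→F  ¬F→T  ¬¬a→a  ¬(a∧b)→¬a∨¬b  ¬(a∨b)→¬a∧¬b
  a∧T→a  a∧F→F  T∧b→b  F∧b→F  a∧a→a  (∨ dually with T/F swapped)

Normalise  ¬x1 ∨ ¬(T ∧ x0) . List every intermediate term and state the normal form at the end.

Answer: normal form = ¬x1 ∨ ¬x0  (in 3 steps)

Derivation:
  start: ¬x1 ∨ ¬(T ∧ x0)
  [1] ¬x1 ∨ (¬T ∨ ¬x0)
  [2] ¬x1 ∨ (F ∨ ¬x0)
  [3] ¬x1 ∨ ¬x0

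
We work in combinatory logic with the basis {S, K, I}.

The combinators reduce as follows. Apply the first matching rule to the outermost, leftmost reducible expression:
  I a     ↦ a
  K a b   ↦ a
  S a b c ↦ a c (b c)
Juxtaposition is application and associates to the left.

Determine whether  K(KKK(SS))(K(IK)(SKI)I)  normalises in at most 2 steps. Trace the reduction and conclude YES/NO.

Answer: YES — reaches normal form K(SS) in 2 ≤ 2 steps

Derivation:
  start: K(KKK(SS))(K(IK)(SKI)I)
  →1  KKK(SS)
  →2  K(SS)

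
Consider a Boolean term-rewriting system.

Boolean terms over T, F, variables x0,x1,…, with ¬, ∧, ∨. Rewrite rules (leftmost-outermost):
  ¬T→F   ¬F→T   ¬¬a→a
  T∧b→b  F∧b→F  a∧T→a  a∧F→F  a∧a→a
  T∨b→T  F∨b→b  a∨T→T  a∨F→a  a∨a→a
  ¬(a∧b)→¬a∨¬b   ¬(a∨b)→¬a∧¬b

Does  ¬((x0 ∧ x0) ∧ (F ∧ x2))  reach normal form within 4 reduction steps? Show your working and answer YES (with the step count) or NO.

  start: ¬((x0 ∧ x0) ∧ (F ∧ x2))
  [1] ¬(x0 ∧ x0) ∨ ¬(F ∧ x2)
  [2] (¬x0 ∨ ¬x0) ∨ ¬(F ∧ x2)
  [3] ¬x0 ∨ ¬(F ∧ x2)
  [4] ¬x0 ∨ (¬F ∨ ¬x2)

Answer: NO — after 4 steps the term is ¬x0 ∨ (¬F ∨ ¬x2), not yet normal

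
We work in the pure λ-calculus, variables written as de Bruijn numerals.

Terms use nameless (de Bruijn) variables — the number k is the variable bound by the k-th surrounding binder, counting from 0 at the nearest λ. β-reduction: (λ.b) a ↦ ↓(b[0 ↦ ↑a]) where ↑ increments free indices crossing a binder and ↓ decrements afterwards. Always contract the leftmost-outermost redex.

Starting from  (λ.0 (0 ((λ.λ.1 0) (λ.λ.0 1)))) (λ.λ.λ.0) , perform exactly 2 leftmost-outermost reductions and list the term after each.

  start: (λ.0 (0 ((λ.λ.1 0) (λ.λ.0 1)))) (λ.λ.λ.0)
  →1  (λ.λ.λ.0) ((λ.λ.λ.0) ((λ.λ.1 0) (λ.λ.0 1)))
  →2  λ.λ.0

Answer: after 2 steps: λ.λ.0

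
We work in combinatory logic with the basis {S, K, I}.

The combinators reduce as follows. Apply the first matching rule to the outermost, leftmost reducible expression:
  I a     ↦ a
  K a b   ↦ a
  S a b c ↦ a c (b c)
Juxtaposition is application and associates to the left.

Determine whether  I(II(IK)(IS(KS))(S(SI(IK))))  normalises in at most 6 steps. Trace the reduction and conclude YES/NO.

  start: I(II(IK)(IS(KS))(S(SI(IK))))
  [1] II(IK)(IS(KS))(S(SI(IK)))
  [2] I(IK)(IS(KS))(S(SI(IK)))
  [3] IK(IS(KS))(S(SI(IK)))
  [4] K(IS(KS))(S(SI(IK)))
  [5] IS(KS)
  [6] S(KS)

Answer: YES — reaches normal form S(KS) in 6 ≤ 6 steps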